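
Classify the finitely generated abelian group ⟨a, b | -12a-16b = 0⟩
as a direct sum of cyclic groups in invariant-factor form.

Answer: M ≅ ℤ^1 ⊕ ℤ/4

Derivation:
rank_ℚ(R)=1; free=2−1=1
SNF(R) diag = [4] → torsion [4]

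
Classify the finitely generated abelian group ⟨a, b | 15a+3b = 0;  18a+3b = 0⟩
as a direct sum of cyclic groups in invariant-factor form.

rank_ℚ(R)=2; free=2−2=0
SNF(R) diag = [3, 3] → torsion [3, 3]

Answer: M ≅ ℤ/3 ⊕ ℤ/3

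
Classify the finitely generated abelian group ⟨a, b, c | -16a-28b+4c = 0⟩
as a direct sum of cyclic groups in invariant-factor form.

Answer: M ≅ ℤ^2 ⊕ ℤ/4

Derivation:
rank_ℚ(R)=1; free=3−1=2
SNF(R) diag = [4] → torsion [4]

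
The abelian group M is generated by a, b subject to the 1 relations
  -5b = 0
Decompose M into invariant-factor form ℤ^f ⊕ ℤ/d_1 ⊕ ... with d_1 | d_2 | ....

rank_ℚ(R)=1; free=2−1=1
SNF(R) diag = [5] → torsion [5]

Answer: M ≅ ℤ^1 ⊕ ℤ/5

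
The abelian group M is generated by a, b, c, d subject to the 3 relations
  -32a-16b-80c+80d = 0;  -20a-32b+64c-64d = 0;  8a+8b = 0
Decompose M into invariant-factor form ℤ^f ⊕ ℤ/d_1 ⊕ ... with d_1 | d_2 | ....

rank_ℚ(R)=3; free=4−3=1
SNF(R) diag = [4, 8, 16] → torsion [4, 8, 16]

Answer: M ≅ ℤ^1 ⊕ ℤ/4 ⊕ ℤ/8 ⊕ ℤ/16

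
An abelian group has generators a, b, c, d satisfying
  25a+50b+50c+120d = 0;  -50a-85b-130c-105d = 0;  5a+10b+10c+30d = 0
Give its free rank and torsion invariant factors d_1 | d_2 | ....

Answer: M ≅ ℤ^1 ⊕ ℤ/5 ⊕ ℤ/15 ⊕ ℤ/30

Derivation:
rank_ℚ(R)=3; free=4−3=1
SNF(R) diag = [5, 15, 30] → torsion [5, 15, 30]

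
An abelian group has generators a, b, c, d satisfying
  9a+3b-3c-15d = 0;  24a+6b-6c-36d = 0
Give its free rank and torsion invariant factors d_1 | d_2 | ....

Answer: M ≅ ℤ^2 ⊕ ℤ/3 ⊕ ℤ/6

Derivation:
rank_ℚ(R)=2; free=4−2=2
SNF(R) diag = [3, 6] → torsion [3, 6]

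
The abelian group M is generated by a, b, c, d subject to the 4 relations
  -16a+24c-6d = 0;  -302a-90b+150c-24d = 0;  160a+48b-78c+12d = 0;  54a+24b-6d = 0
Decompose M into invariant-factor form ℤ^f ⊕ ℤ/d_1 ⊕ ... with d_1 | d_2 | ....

Answer: M ≅ ℤ/2 ⊕ ℤ/6 ⊕ ℤ/6 ⊕ ℤ/18

Derivation:
rank_ℚ(R)=4; free=4−4=0
SNF(R) diag = [2, 6, 6, 18] → torsion [2, 6, 6, 18]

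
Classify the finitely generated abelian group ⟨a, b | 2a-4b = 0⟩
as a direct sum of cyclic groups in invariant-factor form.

Answer: M ≅ ℤ^1 ⊕ ℤ/2

Derivation:
rank_ℚ(R)=1; free=2−1=1
SNF(R) diag = [2] → torsion [2]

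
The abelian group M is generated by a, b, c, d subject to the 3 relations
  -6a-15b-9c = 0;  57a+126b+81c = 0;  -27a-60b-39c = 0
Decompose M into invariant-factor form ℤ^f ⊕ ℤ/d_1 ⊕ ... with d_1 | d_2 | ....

Answer: M ≅ ℤ^1 ⊕ ℤ/3 ⊕ ℤ/3 ⊕ ℤ/6

Derivation:
rank_ℚ(R)=3; free=4−3=1
SNF(R) diag = [3, 3, 6] → torsion [3, 3, 6]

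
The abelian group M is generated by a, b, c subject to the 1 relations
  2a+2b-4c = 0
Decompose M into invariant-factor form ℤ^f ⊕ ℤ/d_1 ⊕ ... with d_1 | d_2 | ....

rank_ℚ(R)=1; free=3−1=2
SNF(R) diag = [2] → torsion [2]

Answer: M ≅ ℤ^2 ⊕ ℤ/2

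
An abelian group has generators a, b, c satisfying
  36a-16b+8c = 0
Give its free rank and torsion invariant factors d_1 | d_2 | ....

Answer: M ≅ ℤ^2 ⊕ ℤ/4

Derivation:
rank_ℚ(R)=1; free=3−1=2
SNF(R) diag = [4] → torsion [4]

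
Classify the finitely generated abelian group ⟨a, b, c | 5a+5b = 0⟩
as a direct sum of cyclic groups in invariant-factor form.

rank_ℚ(R)=1; free=3−1=2
SNF(R) diag = [5] → torsion [5]

Answer: M ≅ ℤ^2 ⊕ ℤ/5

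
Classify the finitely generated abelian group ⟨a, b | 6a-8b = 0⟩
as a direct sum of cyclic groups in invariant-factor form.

rank_ℚ(R)=1; free=2−1=1
SNF(R) diag = [2] → torsion [2]

Answer: M ≅ ℤ^1 ⊕ ℤ/2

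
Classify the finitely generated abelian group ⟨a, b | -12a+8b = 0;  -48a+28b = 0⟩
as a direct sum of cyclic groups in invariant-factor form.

Answer: M ≅ ℤ/4 ⊕ ℤ/12

Derivation:
rank_ℚ(R)=2; free=2−2=0
SNF(R) diag = [4, 12] → torsion [4, 12]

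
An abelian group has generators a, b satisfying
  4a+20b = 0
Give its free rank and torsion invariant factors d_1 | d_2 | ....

Answer: M ≅ ℤ^1 ⊕ ℤ/4

Derivation:
rank_ℚ(R)=1; free=2−1=1
SNF(R) diag = [4] → torsion [4]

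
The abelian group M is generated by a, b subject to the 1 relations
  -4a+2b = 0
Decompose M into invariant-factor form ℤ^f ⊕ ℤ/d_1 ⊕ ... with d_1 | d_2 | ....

Answer: M ≅ ℤ^1 ⊕ ℤ/2

Derivation:
rank_ℚ(R)=1; free=2−1=1
SNF(R) diag = [2] → torsion [2]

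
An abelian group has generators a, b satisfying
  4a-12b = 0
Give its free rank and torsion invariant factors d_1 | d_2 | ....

rank_ℚ(R)=1; free=2−1=1
SNF(R) diag = [4] → torsion [4]

Answer: M ≅ ℤ^1 ⊕ ℤ/4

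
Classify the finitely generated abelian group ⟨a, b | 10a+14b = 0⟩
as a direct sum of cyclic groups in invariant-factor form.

Answer: M ≅ ℤ^1 ⊕ ℤ/2

Derivation:
rank_ℚ(R)=1; free=2−1=1
SNF(R) diag = [2] → torsion [2]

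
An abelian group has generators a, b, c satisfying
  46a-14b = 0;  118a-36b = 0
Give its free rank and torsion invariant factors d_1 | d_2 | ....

Answer: M ≅ ℤ^1 ⊕ ℤ/2 ⊕ ℤ/2

Derivation:
rank_ℚ(R)=2; free=3−2=1
SNF(R) diag = [2, 2] → torsion [2, 2]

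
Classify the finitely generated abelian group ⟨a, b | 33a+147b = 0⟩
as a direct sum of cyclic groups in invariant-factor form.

Answer: M ≅ ℤ^1 ⊕ ℤ/3

Derivation:
rank_ℚ(R)=1; free=2−1=1
SNF(R) diag = [3] → torsion [3]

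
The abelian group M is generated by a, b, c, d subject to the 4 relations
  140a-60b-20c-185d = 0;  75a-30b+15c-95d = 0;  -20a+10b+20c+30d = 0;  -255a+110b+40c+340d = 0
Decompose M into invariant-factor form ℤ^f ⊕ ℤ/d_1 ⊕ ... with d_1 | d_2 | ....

rank_ℚ(R)=4; free=4−4=0
SNF(R) diag = [5, 5, 5, 10] → torsion [5, 5, 5, 10]

Answer: M ≅ ℤ/5 ⊕ ℤ/5 ⊕ ℤ/5 ⊕ ℤ/10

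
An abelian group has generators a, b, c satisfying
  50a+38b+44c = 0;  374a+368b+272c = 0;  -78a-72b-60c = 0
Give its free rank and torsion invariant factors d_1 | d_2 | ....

Answer: M ≅ ℤ/2 ⊕ ℤ/6 ⊕ ℤ/12

Derivation:
rank_ℚ(R)=3; free=3−3=0
SNF(R) diag = [2, 6, 12] → torsion [2, 6, 12]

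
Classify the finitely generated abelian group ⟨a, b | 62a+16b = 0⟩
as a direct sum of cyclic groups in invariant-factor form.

Answer: M ≅ ℤ^1 ⊕ ℤ/2

Derivation:
rank_ℚ(R)=1; free=2−1=1
SNF(R) diag = [2] → torsion [2]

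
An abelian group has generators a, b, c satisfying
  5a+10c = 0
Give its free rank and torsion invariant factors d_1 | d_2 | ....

rank_ℚ(R)=1; free=3−1=2
SNF(R) diag = [5] → torsion [5]

Answer: M ≅ ℤ^2 ⊕ ℤ/5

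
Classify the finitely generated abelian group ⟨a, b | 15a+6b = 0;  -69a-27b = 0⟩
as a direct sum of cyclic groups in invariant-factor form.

Answer: M ≅ ℤ/3 ⊕ ℤ/3

Derivation:
rank_ℚ(R)=2; free=2−2=0
SNF(R) diag = [3, 3] → torsion [3, 3]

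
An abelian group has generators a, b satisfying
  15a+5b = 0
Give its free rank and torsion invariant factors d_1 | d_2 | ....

rank_ℚ(R)=1; free=2−1=1
SNF(R) diag = [5] → torsion [5]

Answer: M ≅ ℤ^1 ⊕ ℤ/5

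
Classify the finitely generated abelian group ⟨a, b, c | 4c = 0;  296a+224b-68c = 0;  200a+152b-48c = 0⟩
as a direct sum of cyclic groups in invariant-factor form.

Answer: M ≅ ℤ/4 ⊕ ℤ/8 ⊕ ℤ/24

Derivation:
rank_ℚ(R)=3; free=3−3=0
SNF(R) diag = [4, 8, 24] → torsion [4, 8, 24]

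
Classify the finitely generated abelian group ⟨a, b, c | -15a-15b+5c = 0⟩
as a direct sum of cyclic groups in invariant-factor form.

Answer: M ≅ ℤ^2 ⊕ ℤ/5

Derivation:
rank_ℚ(R)=1; free=3−1=2
SNF(R) diag = [5] → torsion [5]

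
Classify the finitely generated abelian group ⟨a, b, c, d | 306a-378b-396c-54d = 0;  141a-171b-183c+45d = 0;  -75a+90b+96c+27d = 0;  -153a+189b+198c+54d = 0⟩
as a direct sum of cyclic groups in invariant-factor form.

Answer: M ≅ ℤ/3 ⊕ ℤ/9 ⊕ ℤ/27 ⊕ ℤ/54

Derivation:
rank_ℚ(R)=4; free=4−4=0
SNF(R) diag = [3, 9, 27, 54] → torsion [3, 9, 27, 54]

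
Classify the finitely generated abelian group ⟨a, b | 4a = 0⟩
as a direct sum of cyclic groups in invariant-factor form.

rank_ℚ(R)=1; free=2−1=1
SNF(R) diag = [4] → torsion [4]

Answer: M ≅ ℤ^1 ⊕ ℤ/4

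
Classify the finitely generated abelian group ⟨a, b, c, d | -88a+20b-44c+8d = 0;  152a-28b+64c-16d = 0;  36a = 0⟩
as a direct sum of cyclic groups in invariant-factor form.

Answer: M ≅ ℤ^1 ⊕ ℤ/4 ⊕ ℤ/12 ⊕ ℤ/36

Derivation:
rank_ℚ(R)=3; free=4−3=1
SNF(R) diag = [4, 12, 36] → torsion [4, 12, 36]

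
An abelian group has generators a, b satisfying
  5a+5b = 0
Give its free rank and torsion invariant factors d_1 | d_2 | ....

Answer: M ≅ ℤ^1 ⊕ ℤ/5

Derivation:
rank_ℚ(R)=1; free=2−1=1
SNF(R) diag = [5] → torsion [5]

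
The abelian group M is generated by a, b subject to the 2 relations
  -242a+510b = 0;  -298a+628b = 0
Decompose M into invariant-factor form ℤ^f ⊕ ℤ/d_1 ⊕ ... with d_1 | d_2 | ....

rank_ℚ(R)=2; free=2−2=0
SNF(R) diag = [2, 2] → torsion [2, 2]

Answer: M ≅ ℤ/2 ⊕ ℤ/2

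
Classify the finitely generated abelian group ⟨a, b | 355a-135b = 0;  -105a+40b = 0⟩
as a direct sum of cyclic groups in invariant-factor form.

Answer: M ≅ ℤ/5 ⊕ ℤ/5

Derivation:
rank_ℚ(R)=2; free=2−2=0
SNF(R) diag = [5, 5] → torsion [5, 5]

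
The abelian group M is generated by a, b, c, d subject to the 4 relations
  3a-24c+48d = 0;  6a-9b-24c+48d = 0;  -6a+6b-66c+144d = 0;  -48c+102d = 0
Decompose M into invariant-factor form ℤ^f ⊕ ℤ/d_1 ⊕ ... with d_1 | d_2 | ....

Answer: M ≅ ℤ/3 ⊕ ℤ/3 ⊕ ℤ/6 ⊕ ℤ/6

Derivation:
rank_ℚ(R)=4; free=4−4=0
SNF(R) diag = [3, 3, 6, 6] → torsion [3, 3, 6, 6]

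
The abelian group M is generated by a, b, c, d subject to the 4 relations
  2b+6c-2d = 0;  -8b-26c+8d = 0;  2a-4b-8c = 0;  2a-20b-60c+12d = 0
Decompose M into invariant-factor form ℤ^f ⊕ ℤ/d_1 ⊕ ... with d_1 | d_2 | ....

Answer: M ≅ ℤ/2 ⊕ ℤ/2 ⊕ ℤ/2 ⊕ ℤ/4

Derivation:
rank_ℚ(R)=4; free=4−4=0
SNF(R) diag = [2, 2, 2, 4] → torsion [2, 2, 2, 4]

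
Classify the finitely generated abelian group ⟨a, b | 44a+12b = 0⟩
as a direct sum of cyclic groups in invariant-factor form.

rank_ℚ(R)=1; free=2−1=1
SNF(R) diag = [4] → torsion [4]

Answer: M ≅ ℤ^1 ⊕ ℤ/4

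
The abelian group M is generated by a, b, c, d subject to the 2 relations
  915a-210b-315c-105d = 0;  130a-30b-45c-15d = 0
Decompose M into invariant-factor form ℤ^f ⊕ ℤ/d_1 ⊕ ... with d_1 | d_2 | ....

Answer: M ≅ ℤ^2 ⊕ ℤ/5 ⊕ ℤ/15

Derivation:
rank_ℚ(R)=2; free=4−2=2
SNF(R) diag = [5, 15] → torsion [5, 15]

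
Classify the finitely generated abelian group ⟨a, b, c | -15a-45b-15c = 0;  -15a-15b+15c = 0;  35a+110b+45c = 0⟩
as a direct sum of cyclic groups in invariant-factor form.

rank_ℚ(R)=3; free=3−3=0
SNF(R) diag = [5, 15, 30] → torsion [5, 15, 30]

Answer: M ≅ ℤ/5 ⊕ ℤ/15 ⊕ ℤ/30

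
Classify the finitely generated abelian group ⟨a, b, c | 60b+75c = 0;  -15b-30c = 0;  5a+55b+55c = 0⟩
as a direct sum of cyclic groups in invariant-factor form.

rank_ℚ(R)=3; free=3−3=0
SNF(R) diag = [5, 15, 45] → torsion [5, 15, 45]

Answer: M ≅ ℤ/5 ⊕ ℤ/15 ⊕ ℤ/45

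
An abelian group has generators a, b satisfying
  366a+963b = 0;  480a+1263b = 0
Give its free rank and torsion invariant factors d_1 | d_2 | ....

Answer: M ≅ ℤ/3 ⊕ ℤ/6

Derivation:
rank_ℚ(R)=2; free=2−2=0
SNF(R) diag = [3, 6] → torsion [3, 6]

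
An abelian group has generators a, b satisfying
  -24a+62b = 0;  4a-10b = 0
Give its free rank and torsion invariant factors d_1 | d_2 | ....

rank_ℚ(R)=2; free=2−2=0
SNF(R) diag = [2, 4] → torsion [2, 4]

Answer: M ≅ ℤ/2 ⊕ ℤ/4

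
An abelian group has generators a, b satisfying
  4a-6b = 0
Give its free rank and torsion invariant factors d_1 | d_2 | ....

rank_ℚ(R)=1; free=2−1=1
SNF(R) diag = [2] → torsion [2]

Answer: M ≅ ℤ^1 ⊕ ℤ/2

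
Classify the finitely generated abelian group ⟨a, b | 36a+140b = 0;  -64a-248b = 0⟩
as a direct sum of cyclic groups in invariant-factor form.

Answer: M ≅ ℤ/4 ⊕ ℤ/8

Derivation:
rank_ℚ(R)=2; free=2−2=0
SNF(R) diag = [4, 8] → torsion [4, 8]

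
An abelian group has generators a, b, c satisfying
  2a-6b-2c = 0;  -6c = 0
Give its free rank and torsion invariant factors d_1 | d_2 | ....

rank_ℚ(R)=2; free=3−2=1
SNF(R) diag = [2, 6] → torsion [2, 6]

Answer: M ≅ ℤ^1 ⊕ ℤ/2 ⊕ ℤ/6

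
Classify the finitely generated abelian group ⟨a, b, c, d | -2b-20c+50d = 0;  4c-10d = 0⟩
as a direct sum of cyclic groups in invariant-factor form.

Answer: M ≅ ℤ^2 ⊕ ℤ/2 ⊕ ℤ/2

Derivation:
rank_ℚ(R)=2; free=4−2=2
SNF(R) diag = [2, 2] → torsion [2, 2]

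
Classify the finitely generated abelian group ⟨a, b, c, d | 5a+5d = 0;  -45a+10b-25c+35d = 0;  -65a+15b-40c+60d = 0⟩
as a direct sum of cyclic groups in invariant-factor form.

rank_ℚ(R)=3; free=4−3=1
SNF(R) diag = [5, 5, 5] → torsion [5, 5, 5]

Answer: M ≅ ℤ^1 ⊕ ℤ/5 ⊕ ℤ/5 ⊕ ℤ/5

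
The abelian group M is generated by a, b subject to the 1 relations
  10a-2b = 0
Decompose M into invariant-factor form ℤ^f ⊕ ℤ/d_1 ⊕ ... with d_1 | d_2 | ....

Answer: M ≅ ℤ^1 ⊕ ℤ/2

Derivation:
rank_ℚ(R)=1; free=2−1=1
SNF(R) diag = [2] → torsion [2]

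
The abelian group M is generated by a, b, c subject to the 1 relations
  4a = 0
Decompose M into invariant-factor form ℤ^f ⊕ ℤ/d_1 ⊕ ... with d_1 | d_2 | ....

Answer: M ≅ ℤ^2 ⊕ ℤ/4

Derivation:
rank_ℚ(R)=1; free=3−1=2
SNF(R) diag = [4] → torsion [4]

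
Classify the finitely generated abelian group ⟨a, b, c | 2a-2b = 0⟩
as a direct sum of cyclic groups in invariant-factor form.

Answer: M ≅ ℤ^2 ⊕ ℤ/2

Derivation:
rank_ℚ(R)=1; free=3−1=2
SNF(R) diag = [2] → torsion [2]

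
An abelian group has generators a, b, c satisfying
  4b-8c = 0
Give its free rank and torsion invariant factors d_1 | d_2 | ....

Answer: M ≅ ℤ^2 ⊕ ℤ/4

Derivation:
rank_ℚ(R)=1; free=3−1=2
SNF(R) diag = [4] → torsion [4]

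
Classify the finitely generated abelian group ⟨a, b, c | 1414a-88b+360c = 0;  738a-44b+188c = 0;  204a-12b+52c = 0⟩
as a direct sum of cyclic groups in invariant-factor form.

Answer: M ≅ ℤ/2 ⊕ ℤ/4 ⊕ ℤ/8

Derivation:
rank_ℚ(R)=3; free=3−3=0
SNF(R) diag = [2, 4, 8] → torsion [2, 4, 8]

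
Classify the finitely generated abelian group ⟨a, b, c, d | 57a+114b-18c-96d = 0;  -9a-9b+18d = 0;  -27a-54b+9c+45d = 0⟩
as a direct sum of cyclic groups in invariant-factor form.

rank_ℚ(R)=3; free=4−3=1
SNF(R) diag = [3, 9, 9] → torsion [3, 9, 9]

Answer: M ≅ ℤ^1 ⊕ ℤ/3 ⊕ ℤ/9 ⊕ ℤ/9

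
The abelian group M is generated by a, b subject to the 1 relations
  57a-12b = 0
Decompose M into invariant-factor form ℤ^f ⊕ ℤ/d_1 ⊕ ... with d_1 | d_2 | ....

Answer: M ≅ ℤ^1 ⊕ ℤ/3

Derivation:
rank_ℚ(R)=1; free=2−1=1
SNF(R) diag = [3] → torsion [3]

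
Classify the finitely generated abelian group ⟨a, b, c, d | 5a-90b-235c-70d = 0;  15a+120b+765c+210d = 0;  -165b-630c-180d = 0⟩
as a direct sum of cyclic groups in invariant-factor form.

rank_ℚ(R)=3; free=4−3=1
SNF(R) diag = [5, 15, 30] → torsion [5, 15, 30]

Answer: M ≅ ℤ^1 ⊕ ℤ/5 ⊕ ℤ/15 ⊕ ℤ/30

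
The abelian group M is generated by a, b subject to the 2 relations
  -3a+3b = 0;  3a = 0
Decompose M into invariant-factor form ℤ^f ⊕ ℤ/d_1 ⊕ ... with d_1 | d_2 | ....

Answer: M ≅ ℤ/3 ⊕ ℤ/3

Derivation:
rank_ℚ(R)=2; free=2−2=0
SNF(R) diag = [3, 3] → torsion [3, 3]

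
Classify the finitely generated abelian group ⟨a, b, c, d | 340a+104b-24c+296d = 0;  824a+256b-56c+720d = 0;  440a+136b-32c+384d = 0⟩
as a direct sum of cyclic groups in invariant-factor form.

rank_ℚ(R)=3; free=4−3=1
SNF(R) diag = [4, 8, 24] → torsion [4, 8, 24]

Answer: M ≅ ℤ^1 ⊕ ℤ/4 ⊕ ℤ/8 ⊕ ℤ/24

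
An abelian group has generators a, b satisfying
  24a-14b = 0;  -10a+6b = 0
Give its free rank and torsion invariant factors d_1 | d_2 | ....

rank_ℚ(R)=2; free=2−2=0
SNF(R) diag = [2, 2] → torsion [2, 2]

Answer: M ≅ ℤ/2 ⊕ ℤ/2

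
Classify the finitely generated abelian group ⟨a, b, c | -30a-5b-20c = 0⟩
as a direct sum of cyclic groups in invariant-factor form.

Answer: M ≅ ℤ^2 ⊕ ℤ/5

Derivation:
rank_ℚ(R)=1; free=3−1=2
SNF(R) diag = [5] → torsion [5]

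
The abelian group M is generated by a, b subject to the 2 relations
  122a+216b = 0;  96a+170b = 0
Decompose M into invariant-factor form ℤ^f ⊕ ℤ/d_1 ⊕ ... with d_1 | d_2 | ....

Answer: M ≅ ℤ/2 ⊕ ℤ/2

Derivation:
rank_ℚ(R)=2; free=2−2=0
SNF(R) diag = [2, 2] → torsion [2, 2]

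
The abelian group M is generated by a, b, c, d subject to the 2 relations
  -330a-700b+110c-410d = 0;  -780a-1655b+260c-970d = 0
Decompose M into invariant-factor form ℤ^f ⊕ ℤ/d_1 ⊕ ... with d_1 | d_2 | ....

rank_ℚ(R)=2; free=4−2=2
SNF(R) diag = [5, 10] → torsion [5, 10]

Answer: M ≅ ℤ^2 ⊕ ℤ/5 ⊕ ℤ/10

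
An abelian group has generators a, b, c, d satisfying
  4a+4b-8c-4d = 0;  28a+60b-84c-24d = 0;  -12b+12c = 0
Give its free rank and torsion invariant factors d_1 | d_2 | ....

Answer: M ≅ ℤ^1 ⊕ ℤ/4 ⊕ ℤ/4 ⊕ ℤ/12

Derivation:
rank_ℚ(R)=3; free=4−3=1
SNF(R) diag = [4, 4, 12] → torsion [4, 4, 12]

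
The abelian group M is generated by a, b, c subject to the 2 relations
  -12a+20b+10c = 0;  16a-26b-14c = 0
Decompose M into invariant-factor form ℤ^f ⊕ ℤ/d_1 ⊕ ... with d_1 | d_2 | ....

Answer: M ≅ ℤ^1 ⊕ ℤ/2 ⊕ ℤ/2

Derivation:
rank_ℚ(R)=2; free=3−2=1
SNF(R) diag = [2, 2] → torsion [2, 2]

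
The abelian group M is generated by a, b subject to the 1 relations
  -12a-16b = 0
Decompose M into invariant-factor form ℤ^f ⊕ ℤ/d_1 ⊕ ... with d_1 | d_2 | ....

rank_ℚ(R)=1; free=2−1=1
SNF(R) diag = [4] → torsion [4]

Answer: M ≅ ℤ^1 ⊕ ℤ/4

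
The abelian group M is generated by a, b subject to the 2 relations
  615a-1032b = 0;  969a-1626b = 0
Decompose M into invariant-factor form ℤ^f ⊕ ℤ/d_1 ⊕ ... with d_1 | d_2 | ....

Answer: M ≅ ℤ/3 ⊕ ℤ/6

Derivation:
rank_ℚ(R)=2; free=2−2=0
SNF(R) diag = [3, 6] → torsion [3, 6]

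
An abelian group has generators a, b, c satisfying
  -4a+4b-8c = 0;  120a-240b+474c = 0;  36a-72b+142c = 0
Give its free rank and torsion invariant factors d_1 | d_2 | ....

rank_ℚ(R)=3; free=3−3=0
SNF(R) diag = [2, 4, 12] → torsion [2, 4, 12]

Answer: M ≅ ℤ/2 ⊕ ℤ/4 ⊕ ℤ/12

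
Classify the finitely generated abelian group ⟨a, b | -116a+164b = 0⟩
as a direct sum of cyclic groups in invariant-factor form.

Answer: M ≅ ℤ^1 ⊕ ℤ/4

Derivation:
rank_ℚ(R)=1; free=2−1=1
SNF(R) diag = [4] → torsion [4]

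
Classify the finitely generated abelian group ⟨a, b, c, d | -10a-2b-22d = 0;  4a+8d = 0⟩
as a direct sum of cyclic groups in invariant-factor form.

rank_ℚ(R)=2; free=4−2=2
SNF(R) diag = [2, 4] → torsion [2, 4]

Answer: M ≅ ℤ^2 ⊕ ℤ/2 ⊕ ℤ/4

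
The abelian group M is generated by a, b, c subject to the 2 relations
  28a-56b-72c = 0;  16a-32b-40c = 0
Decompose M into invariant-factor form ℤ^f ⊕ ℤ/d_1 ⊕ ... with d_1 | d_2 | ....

Answer: M ≅ ℤ^1 ⊕ ℤ/4 ⊕ ℤ/8

Derivation:
rank_ℚ(R)=2; free=3−2=1
SNF(R) diag = [4, 8] → torsion [4, 8]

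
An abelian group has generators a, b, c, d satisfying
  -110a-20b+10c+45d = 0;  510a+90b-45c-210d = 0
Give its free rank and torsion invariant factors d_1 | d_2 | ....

Answer: M ≅ ℤ^2 ⊕ ℤ/5 ⊕ ℤ/15

Derivation:
rank_ℚ(R)=2; free=4−2=2
SNF(R) diag = [5, 15] → torsion [5, 15]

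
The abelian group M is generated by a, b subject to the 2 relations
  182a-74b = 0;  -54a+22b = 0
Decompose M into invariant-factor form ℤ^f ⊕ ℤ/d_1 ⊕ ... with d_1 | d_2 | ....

Answer: M ≅ ℤ/2 ⊕ ℤ/4

Derivation:
rank_ℚ(R)=2; free=2−2=0
SNF(R) diag = [2, 4] → torsion [2, 4]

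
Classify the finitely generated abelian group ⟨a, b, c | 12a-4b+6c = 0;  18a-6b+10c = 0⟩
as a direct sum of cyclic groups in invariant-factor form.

rank_ℚ(R)=2; free=3−2=1
SNF(R) diag = [2, 2] → torsion [2, 2]

Answer: M ≅ ℤ^1 ⊕ ℤ/2 ⊕ ℤ/2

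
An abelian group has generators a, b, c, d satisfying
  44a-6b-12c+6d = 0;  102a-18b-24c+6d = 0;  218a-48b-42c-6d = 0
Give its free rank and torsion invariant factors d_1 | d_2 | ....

rank_ℚ(R)=3; free=4−3=1
SNF(R) diag = [2, 6, 6] → torsion [2, 6, 6]

Answer: M ≅ ℤ^1 ⊕ ℤ/2 ⊕ ℤ/6 ⊕ ℤ/6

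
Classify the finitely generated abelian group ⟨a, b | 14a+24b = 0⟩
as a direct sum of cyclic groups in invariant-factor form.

Answer: M ≅ ℤ^1 ⊕ ℤ/2

Derivation:
rank_ℚ(R)=1; free=2−1=1
SNF(R) diag = [2] → torsion [2]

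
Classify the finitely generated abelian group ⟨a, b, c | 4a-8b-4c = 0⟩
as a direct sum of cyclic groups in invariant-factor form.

Answer: M ≅ ℤ^2 ⊕ ℤ/4

Derivation:
rank_ℚ(R)=1; free=3−1=2
SNF(R) diag = [4] → torsion [4]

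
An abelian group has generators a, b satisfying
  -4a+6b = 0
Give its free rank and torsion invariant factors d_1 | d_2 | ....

rank_ℚ(R)=1; free=2−1=1
SNF(R) diag = [2] → torsion [2]

Answer: M ≅ ℤ^1 ⊕ ℤ/2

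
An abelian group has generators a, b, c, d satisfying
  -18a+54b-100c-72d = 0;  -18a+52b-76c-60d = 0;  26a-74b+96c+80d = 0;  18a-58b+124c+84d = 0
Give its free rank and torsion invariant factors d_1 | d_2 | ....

Answer: M ≅ ℤ/2 ⊕ ℤ/2 ⊕ ℤ/4 ⊕ ℤ/12

Derivation:
rank_ℚ(R)=4; free=4−4=0
SNF(R) diag = [2, 2, 4, 12] → torsion [2, 2, 4, 12]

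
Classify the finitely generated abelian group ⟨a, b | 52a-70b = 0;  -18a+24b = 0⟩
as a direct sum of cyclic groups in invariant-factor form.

rank_ℚ(R)=2; free=2−2=0
SNF(R) diag = [2, 6] → torsion [2, 6]

Answer: M ≅ ℤ/2 ⊕ ℤ/6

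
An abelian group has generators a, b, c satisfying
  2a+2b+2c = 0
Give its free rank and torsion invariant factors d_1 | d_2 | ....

Answer: M ≅ ℤ^2 ⊕ ℤ/2

Derivation:
rank_ℚ(R)=1; free=3−1=2
SNF(R) diag = [2] → torsion [2]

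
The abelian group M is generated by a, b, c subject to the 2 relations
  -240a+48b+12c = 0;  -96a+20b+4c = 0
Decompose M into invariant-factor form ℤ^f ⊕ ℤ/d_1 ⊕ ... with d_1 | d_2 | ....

Answer: M ≅ ℤ^1 ⊕ ℤ/4 ⊕ ℤ/12

Derivation:
rank_ℚ(R)=2; free=3−2=1
SNF(R) diag = [4, 12] → torsion [4, 12]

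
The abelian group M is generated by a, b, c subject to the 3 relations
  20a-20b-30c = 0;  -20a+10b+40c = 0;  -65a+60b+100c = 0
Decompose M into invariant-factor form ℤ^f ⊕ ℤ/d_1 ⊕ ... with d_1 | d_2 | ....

rank_ℚ(R)=3; free=3−3=0
SNF(R) diag = [5, 10, 10] → torsion [5, 10, 10]

Answer: M ≅ ℤ/5 ⊕ ℤ/10 ⊕ ℤ/10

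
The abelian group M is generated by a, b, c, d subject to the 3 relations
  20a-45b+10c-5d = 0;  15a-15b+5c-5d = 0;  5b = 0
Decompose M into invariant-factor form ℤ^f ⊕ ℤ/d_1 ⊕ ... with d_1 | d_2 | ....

Answer: M ≅ ℤ^1 ⊕ ℤ/5 ⊕ ℤ/5 ⊕ ℤ/5

Derivation:
rank_ℚ(R)=3; free=4−3=1
SNF(R) diag = [5, 5, 5] → torsion [5, 5, 5]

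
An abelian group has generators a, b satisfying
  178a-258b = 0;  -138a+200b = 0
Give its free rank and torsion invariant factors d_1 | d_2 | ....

Answer: M ≅ ℤ/2 ⊕ ℤ/2

Derivation:
rank_ℚ(R)=2; free=2−2=0
SNF(R) diag = [2, 2] → torsion [2, 2]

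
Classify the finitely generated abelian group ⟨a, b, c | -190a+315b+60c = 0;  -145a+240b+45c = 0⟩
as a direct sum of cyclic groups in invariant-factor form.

Answer: M ≅ ℤ^1 ⊕ ℤ/5 ⊕ ℤ/15

Derivation:
rank_ℚ(R)=2; free=3−2=1
SNF(R) diag = [5, 15] → torsion [5, 15]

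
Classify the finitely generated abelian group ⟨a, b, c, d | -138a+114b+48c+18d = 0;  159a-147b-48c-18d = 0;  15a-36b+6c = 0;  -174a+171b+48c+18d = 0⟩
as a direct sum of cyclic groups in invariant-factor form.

rank_ℚ(R)=4; free=4−4=0
SNF(R) diag = [3, 3, 6, 18] → torsion [3, 3, 6, 18]

Answer: M ≅ ℤ/3 ⊕ ℤ/3 ⊕ ℤ/6 ⊕ ℤ/18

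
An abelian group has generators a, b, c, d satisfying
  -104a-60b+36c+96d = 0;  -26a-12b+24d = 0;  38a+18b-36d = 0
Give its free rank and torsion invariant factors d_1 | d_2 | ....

Answer: M ≅ ℤ^1 ⊕ ℤ/2 ⊕ ℤ/6 ⊕ ℤ/12

Derivation:
rank_ℚ(R)=3; free=4−3=1
SNF(R) diag = [2, 6, 12] → torsion [2, 6, 12]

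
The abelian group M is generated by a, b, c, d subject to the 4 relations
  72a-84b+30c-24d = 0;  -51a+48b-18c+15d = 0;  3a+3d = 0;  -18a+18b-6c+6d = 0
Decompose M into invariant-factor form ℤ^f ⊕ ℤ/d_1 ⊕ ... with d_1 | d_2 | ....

rank_ℚ(R)=4; free=4−4=0
SNF(R) diag = [3, 6, 6, 18] → torsion [3, 6, 6, 18]

Answer: M ≅ ℤ/3 ⊕ ℤ/6 ⊕ ℤ/6 ⊕ ℤ/18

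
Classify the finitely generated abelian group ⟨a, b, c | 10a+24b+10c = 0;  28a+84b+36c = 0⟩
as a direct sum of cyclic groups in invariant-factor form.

Answer: M ≅ ℤ^1 ⊕ ℤ/2 ⊕ ℤ/4

Derivation:
rank_ℚ(R)=2; free=3−2=1
SNF(R) diag = [2, 4] → torsion [2, 4]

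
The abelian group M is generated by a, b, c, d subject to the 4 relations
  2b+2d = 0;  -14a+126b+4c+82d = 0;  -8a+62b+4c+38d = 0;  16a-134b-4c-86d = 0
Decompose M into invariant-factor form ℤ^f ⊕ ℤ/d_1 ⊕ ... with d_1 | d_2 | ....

rank_ℚ(R)=4; free=4−4=0
SNF(R) diag = [2, 2, 4, 8] → torsion [2, 2, 4, 8]

Answer: M ≅ ℤ/2 ⊕ ℤ/2 ⊕ ℤ/4 ⊕ ℤ/8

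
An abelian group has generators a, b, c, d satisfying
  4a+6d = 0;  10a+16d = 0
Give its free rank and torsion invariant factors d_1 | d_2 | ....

Answer: M ≅ ℤ^2 ⊕ ℤ/2 ⊕ ℤ/2

Derivation:
rank_ℚ(R)=2; free=4−2=2
SNF(R) diag = [2, 2] → torsion [2, 2]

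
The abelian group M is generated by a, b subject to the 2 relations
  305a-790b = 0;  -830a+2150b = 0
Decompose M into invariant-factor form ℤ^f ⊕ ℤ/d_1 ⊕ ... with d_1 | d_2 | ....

rank_ℚ(R)=2; free=2−2=0
SNF(R) diag = [5, 10] → torsion [5, 10]

Answer: M ≅ ℤ/5 ⊕ ℤ/10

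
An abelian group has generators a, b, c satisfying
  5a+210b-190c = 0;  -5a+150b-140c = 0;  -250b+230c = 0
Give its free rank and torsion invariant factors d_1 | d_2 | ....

rank_ℚ(R)=3; free=3−3=0
SNF(R) diag = [5, 10, 30] → torsion [5, 10, 30]

Answer: M ≅ ℤ/5 ⊕ ℤ/10 ⊕ ℤ/30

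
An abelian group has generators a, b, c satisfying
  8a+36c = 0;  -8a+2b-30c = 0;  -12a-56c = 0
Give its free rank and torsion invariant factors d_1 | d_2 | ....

Answer: M ≅ ℤ/2 ⊕ ℤ/4 ⊕ ℤ/4

Derivation:
rank_ℚ(R)=3; free=3−3=0
SNF(R) diag = [2, 4, 4] → torsion [2, 4, 4]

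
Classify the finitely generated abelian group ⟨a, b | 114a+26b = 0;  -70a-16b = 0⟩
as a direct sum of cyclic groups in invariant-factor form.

rank_ℚ(R)=2; free=2−2=0
SNF(R) diag = [2, 2] → torsion [2, 2]

Answer: M ≅ ℤ/2 ⊕ ℤ/2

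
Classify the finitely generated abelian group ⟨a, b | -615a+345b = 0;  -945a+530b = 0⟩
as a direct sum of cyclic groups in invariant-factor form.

rank_ℚ(R)=2; free=2−2=0
SNF(R) diag = [5, 15] → torsion [5, 15]

Answer: M ≅ ℤ/5 ⊕ ℤ/15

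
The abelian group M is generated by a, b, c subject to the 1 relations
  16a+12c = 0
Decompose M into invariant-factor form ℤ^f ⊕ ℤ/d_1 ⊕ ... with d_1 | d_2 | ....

Answer: M ≅ ℤ^2 ⊕ ℤ/4

Derivation:
rank_ℚ(R)=1; free=3−1=2
SNF(R) diag = [4] → torsion [4]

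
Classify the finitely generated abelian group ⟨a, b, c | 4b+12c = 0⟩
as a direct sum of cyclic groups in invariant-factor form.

rank_ℚ(R)=1; free=3−1=2
SNF(R) diag = [4] → torsion [4]

Answer: M ≅ ℤ^2 ⊕ ℤ/4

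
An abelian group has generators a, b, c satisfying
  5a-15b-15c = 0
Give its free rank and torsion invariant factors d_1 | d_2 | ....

Answer: M ≅ ℤ^2 ⊕ ℤ/5

Derivation:
rank_ℚ(R)=1; free=3−1=2
SNF(R) diag = [5] → torsion [5]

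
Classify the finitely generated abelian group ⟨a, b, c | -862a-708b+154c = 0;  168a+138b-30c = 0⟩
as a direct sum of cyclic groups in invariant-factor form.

Answer: M ≅ ℤ^1 ⊕ ℤ/2 ⊕ ℤ/6

Derivation:
rank_ℚ(R)=2; free=3−2=1
SNF(R) diag = [2, 6] → torsion [2, 6]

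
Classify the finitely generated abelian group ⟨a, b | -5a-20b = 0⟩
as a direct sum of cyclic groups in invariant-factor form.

rank_ℚ(R)=1; free=2−1=1
SNF(R) diag = [5] → torsion [5]

Answer: M ≅ ℤ^1 ⊕ ℤ/5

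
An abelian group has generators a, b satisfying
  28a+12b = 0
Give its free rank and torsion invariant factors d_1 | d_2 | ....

Answer: M ≅ ℤ^1 ⊕ ℤ/4

Derivation:
rank_ℚ(R)=1; free=2−1=1
SNF(R) diag = [4] → torsion [4]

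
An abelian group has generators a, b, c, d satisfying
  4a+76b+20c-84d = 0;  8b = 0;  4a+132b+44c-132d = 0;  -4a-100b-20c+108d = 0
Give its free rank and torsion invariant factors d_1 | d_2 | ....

rank_ℚ(R)=4; free=4−4=0
SNF(R) diag = [4, 8, 24, 24] → torsion [4, 8, 24, 24]

Answer: M ≅ ℤ/4 ⊕ ℤ/8 ⊕ ℤ/24 ⊕ ℤ/24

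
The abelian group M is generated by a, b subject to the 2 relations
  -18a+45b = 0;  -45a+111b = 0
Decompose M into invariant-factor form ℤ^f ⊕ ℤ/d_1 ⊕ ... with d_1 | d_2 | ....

rank_ℚ(R)=2; free=2−2=0
SNF(R) diag = [3, 9] → torsion [3, 9]

Answer: M ≅ ℤ/3 ⊕ ℤ/9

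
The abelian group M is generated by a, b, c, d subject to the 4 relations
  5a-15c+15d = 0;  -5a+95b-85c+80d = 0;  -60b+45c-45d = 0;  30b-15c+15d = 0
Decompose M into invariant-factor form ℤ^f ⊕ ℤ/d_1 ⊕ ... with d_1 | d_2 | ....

rank_ℚ(R)=4; free=4−4=0
SNF(R) diag = [5, 5, 15, 30] → torsion [5, 5, 15, 30]

Answer: M ≅ ℤ/5 ⊕ ℤ/5 ⊕ ℤ/15 ⊕ ℤ/30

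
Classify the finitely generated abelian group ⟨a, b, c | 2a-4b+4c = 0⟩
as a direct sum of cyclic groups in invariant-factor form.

rank_ℚ(R)=1; free=3−1=2
SNF(R) diag = [2] → torsion [2]

Answer: M ≅ ℤ^2 ⊕ ℤ/2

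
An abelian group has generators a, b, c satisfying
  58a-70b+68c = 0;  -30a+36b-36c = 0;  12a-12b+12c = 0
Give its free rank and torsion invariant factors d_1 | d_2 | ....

Answer: M ≅ ℤ/2 ⊕ ℤ/6 ⊕ ℤ/12

Derivation:
rank_ℚ(R)=3; free=3−3=0
SNF(R) diag = [2, 6, 12] → torsion [2, 6, 12]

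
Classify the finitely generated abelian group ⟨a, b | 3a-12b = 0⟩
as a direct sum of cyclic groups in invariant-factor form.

Answer: M ≅ ℤ^1 ⊕ ℤ/3

Derivation:
rank_ℚ(R)=1; free=2−1=1
SNF(R) diag = [3] → torsion [3]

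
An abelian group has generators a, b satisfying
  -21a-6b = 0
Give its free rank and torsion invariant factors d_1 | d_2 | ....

rank_ℚ(R)=1; free=2−1=1
SNF(R) diag = [3] → torsion [3]

Answer: M ≅ ℤ^1 ⊕ ℤ/3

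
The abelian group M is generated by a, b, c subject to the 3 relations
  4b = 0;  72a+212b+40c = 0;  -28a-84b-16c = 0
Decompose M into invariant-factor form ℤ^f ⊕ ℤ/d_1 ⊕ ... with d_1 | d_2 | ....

rank_ℚ(R)=3; free=3−3=0
SNF(R) diag = [4, 4, 8] → torsion [4, 4, 8]

Answer: M ≅ ℤ/4 ⊕ ℤ/4 ⊕ ℤ/8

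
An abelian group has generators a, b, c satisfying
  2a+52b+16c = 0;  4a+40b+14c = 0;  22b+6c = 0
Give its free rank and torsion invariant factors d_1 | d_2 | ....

Answer: M ≅ ℤ/2 ⊕ ℤ/2 ⊕ ℤ/6

Derivation:
rank_ℚ(R)=3; free=3−3=0
SNF(R) diag = [2, 2, 6] → torsion [2, 2, 6]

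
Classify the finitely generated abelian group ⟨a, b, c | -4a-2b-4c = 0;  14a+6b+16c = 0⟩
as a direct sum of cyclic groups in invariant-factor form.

rank_ℚ(R)=2; free=3−2=1
SNF(R) diag = [2, 2] → torsion [2, 2]

Answer: M ≅ ℤ^1 ⊕ ℤ/2 ⊕ ℤ/2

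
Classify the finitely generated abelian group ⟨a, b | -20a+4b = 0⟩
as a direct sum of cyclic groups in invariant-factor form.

rank_ℚ(R)=1; free=2−1=1
SNF(R) diag = [4] → torsion [4]

Answer: M ≅ ℤ^1 ⊕ ℤ/4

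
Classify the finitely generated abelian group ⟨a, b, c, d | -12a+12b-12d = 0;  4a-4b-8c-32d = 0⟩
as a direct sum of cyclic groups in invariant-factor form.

rank_ℚ(R)=2; free=4−2=2
SNF(R) diag = [4, 12] → torsion [4, 12]

Answer: M ≅ ℤ^2 ⊕ ℤ/4 ⊕ ℤ/12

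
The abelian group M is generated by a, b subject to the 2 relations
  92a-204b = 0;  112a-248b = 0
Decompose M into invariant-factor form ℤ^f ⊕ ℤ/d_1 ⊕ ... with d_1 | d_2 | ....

Answer: M ≅ ℤ/4 ⊕ ℤ/8

Derivation:
rank_ℚ(R)=2; free=2−2=0
SNF(R) diag = [4, 8] → torsion [4, 8]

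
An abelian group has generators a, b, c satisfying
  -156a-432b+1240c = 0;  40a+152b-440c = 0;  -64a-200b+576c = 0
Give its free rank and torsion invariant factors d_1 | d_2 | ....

Answer: M ≅ ℤ/4 ⊕ ℤ/8 ⊕ ℤ/24

Derivation:
rank_ℚ(R)=3; free=3−3=0
SNF(R) diag = [4, 8, 24] → torsion [4, 8, 24]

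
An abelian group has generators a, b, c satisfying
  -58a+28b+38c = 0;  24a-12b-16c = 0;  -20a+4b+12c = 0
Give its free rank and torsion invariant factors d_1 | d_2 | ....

rank_ℚ(R)=3; free=3−3=0
SNF(R) diag = [2, 4, 8] → torsion [2, 4, 8]

Answer: M ≅ ℤ/2 ⊕ ℤ/4 ⊕ ℤ/8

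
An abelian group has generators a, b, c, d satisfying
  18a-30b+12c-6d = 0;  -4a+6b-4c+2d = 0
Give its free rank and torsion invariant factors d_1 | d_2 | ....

Answer: M ≅ ℤ^2 ⊕ ℤ/2 ⊕ ℤ/6

Derivation:
rank_ℚ(R)=2; free=4−2=2
SNF(R) diag = [2, 6] → torsion [2, 6]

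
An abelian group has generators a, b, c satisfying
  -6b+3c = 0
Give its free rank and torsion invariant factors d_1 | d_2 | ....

Answer: M ≅ ℤ^2 ⊕ ℤ/3

Derivation:
rank_ℚ(R)=1; free=3−1=2
SNF(R) diag = [3] → torsion [3]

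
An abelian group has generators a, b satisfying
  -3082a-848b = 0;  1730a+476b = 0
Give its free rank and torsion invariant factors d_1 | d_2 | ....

Answer: M ≅ ℤ/2 ⊕ ℤ/4

Derivation:
rank_ℚ(R)=2; free=2−2=0
SNF(R) diag = [2, 4] → torsion [2, 4]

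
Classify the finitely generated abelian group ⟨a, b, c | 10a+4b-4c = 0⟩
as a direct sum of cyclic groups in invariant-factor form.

rank_ℚ(R)=1; free=3−1=2
SNF(R) diag = [2] → torsion [2]

Answer: M ≅ ℤ^2 ⊕ ℤ/2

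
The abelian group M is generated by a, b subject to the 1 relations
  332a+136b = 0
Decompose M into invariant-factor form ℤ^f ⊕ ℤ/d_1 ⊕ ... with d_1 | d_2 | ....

rank_ℚ(R)=1; free=2−1=1
SNF(R) diag = [4] → torsion [4]

Answer: M ≅ ℤ^1 ⊕ ℤ/4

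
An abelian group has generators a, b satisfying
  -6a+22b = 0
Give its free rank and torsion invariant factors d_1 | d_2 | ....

rank_ℚ(R)=1; free=2−1=1
SNF(R) diag = [2] → torsion [2]

Answer: M ≅ ℤ^1 ⊕ ℤ/2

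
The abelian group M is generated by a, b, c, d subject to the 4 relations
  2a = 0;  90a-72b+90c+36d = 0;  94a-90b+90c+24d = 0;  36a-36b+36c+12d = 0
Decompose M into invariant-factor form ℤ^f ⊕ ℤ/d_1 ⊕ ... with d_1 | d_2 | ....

Answer: M ≅ ℤ/2 ⊕ ℤ/6 ⊕ ℤ/18 ⊕ ℤ/36

Derivation:
rank_ℚ(R)=4; free=4−4=0
SNF(R) diag = [2, 6, 18, 36] → torsion [2, 6, 18, 36]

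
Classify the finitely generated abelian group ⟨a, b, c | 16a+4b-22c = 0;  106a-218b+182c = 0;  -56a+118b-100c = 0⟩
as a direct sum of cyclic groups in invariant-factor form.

Answer: M ≅ ℤ/2 ⊕ ℤ/6 ⊕ ℤ/18

Derivation:
rank_ℚ(R)=3; free=3−3=0
SNF(R) diag = [2, 6, 18] → torsion [2, 6, 18]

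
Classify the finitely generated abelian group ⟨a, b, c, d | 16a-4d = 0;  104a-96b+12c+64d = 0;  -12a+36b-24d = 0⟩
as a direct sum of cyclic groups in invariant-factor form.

rank_ℚ(R)=3; free=4−3=1
SNF(R) diag = [4, 12, 36] → torsion [4, 12, 36]

Answer: M ≅ ℤ^1 ⊕ ℤ/4 ⊕ ℤ/12 ⊕ ℤ/36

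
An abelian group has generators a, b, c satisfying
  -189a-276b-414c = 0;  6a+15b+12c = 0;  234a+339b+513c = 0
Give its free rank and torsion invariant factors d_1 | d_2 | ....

Answer: M ≅ ℤ/3 ⊕ ℤ/3 ⊕ ℤ/9

Derivation:
rank_ℚ(R)=3; free=3−3=0
SNF(R) diag = [3, 3, 9] → torsion [3, 3, 9]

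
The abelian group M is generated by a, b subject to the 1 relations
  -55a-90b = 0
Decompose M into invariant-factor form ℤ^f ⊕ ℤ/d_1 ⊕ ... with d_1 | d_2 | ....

rank_ℚ(R)=1; free=2−1=1
SNF(R) diag = [5] → torsion [5]

Answer: M ≅ ℤ^1 ⊕ ℤ/5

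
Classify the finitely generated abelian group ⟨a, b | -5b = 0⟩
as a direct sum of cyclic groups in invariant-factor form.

Answer: M ≅ ℤ^1 ⊕ ℤ/5

Derivation:
rank_ℚ(R)=1; free=2−1=1
SNF(R) diag = [5] → torsion [5]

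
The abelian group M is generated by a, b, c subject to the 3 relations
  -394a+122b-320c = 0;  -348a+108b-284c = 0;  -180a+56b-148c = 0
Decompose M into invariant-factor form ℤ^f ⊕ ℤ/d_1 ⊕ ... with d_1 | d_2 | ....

rank_ℚ(R)=3; free=3−3=0
SNF(R) diag = [2, 4, 4] → torsion [2, 4, 4]

Answer: M ≅ ℤ/2 ⊕ ℤ/4 ⊕ ℤ/4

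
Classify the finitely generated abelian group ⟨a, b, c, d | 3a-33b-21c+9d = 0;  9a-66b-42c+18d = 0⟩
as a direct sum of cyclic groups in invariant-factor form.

rank_ℚ(R)=2; free=4−2=2
SNF(R) diag = [3, 3] → torsion [3, 3]

Answer: M ≅ ℤ^2 ⊕ ℤ/3 ⊕ ℤ/3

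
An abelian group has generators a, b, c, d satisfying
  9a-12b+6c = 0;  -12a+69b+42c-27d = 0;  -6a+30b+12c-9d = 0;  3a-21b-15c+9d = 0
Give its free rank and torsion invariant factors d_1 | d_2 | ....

rank_ℚ(R)=4; free=4−4=0
SNF(R) diag = [3, 3, 3, 9] → torsion [3, 3, 3, 9]

Answer: M ≅ ℤ/3 ⊕ ℤ/3 ⊕ ℤ/3 ⊕ ℤ/9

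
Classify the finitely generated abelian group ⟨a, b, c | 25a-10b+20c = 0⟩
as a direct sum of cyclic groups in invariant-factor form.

rank_ℚ(R)=1; free=3−1=2
SNF(R) diag = [5] → torsion [5]

Answer: M ≅ ℤ^2 ⊕ ℤ/5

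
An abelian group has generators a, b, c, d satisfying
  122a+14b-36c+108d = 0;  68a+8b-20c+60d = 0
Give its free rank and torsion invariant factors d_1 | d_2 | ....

Answer: M ≅ ℤ^2 ⊕ ℤ/2 ⊕ ℤ/4

Derivation:
rank_ℚ(R)=2; free=4−2=2
SNF(R) diag = [2, 4] → torsion [2, 4]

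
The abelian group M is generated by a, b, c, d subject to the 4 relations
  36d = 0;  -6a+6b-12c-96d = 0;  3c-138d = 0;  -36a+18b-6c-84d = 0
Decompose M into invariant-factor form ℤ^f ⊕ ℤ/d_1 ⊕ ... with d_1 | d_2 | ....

Answer: M ≅ ℤ/3 ⊕ ℤ/6 ⊕ ℤ/18 ⊕ ℤ/36

Derivation:
rank_ℚ(R)=4; free=4−4=0
SNF(R) diag = [3, 6, 18, 36] → torsion [3, 6, 18, 36]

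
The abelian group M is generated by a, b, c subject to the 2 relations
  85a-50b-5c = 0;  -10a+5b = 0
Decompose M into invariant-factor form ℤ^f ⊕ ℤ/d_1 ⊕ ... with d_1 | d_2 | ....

rank_ℚ(R)=2; free=3−2=1
SNF(R) diag = [5, 5] → torsion [5, 5]

Answer: M ≅ ℤ^1 ⊕ ℤ/5 ⊕ ℤ/5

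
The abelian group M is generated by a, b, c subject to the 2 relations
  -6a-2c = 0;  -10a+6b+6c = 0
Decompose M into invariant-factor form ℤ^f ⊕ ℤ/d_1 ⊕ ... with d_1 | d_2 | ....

rank_ℚ(R)=2; free=3−2=1
SNF(R) diag = [2, 2] → torsion [2, 2]

Answer: M ≅ ℤ^1 ⊕ ℤ/2 ⊕ ℤ/2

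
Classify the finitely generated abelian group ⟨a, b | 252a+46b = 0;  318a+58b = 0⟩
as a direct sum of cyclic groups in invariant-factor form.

Answer: M ≅ ℤ/2 ⊕ ℤ/6

Derivation:
rank_ℚ(R)=2; free=2−2=0
SNF(R) diag = [2, 6] → torsion [2, 6]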